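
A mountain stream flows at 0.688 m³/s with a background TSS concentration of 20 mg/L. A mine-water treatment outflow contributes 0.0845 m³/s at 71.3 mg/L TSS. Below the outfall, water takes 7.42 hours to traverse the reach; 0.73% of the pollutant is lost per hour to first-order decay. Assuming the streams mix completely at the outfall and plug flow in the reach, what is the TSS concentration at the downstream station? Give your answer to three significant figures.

24.3 mg/L

Mixed concentration C = ΣQC/ΣQ = (0.6880·20.00 + 0.08450·71.30) / 0.7725 = 19.78/0.7725 = 25.61 mg/L.
0.73%/h lost → k = −ln(1 − 0.0073) = 0.007327 h⁻¹.
Decay over the reach: 25.61·exp(−kt) = 25.61·0.9471 = 24.26 mg/L.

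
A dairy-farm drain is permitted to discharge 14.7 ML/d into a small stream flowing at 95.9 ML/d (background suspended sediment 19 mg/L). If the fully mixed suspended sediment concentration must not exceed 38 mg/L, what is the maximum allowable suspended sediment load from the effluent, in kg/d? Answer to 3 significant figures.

2380 kg/d

Mass balance at the limit: 95.90·19.00 + 14.70·Cₑ = 110.6·38 → Cₑ = 162.0 mg/L.
14.70 ML/d = 0.1701 m³/s. Load = 0.1701 m³/s × 162.0 g/m³ × 86 400 s/d = 2381 kg/d.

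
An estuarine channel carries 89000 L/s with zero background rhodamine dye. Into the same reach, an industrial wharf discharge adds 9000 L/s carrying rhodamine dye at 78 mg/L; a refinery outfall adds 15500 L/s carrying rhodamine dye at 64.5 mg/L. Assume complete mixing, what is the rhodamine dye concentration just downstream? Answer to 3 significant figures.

Conservation of mass: C = (89000·0 + 9000·78.00 + 15500·64.50) / 113500 = 1702000/113500 = 14.99 mg/L.

15.0 mg/L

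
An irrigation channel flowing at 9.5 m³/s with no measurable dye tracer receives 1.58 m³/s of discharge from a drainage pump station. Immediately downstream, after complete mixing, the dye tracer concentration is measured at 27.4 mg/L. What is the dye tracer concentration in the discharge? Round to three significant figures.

192 mg/L

Mass balance: 9.500·0 + 1.580·Cₑ = 11.08·27.40
→ Cₑ = (11.08·27.40 − 9.500·0) / 1.580 = 192.1 mg/L.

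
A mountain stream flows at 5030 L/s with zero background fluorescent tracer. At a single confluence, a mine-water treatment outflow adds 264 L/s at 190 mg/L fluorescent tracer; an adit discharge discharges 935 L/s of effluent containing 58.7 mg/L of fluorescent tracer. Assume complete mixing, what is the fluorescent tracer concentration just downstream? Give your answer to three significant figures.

16.9 mg/L

Conservation of mass: C = (5030·0 + 264.0·190.0 + 935.0·58.70) / 6229 = 105000/6229 = 16.86 mg/L.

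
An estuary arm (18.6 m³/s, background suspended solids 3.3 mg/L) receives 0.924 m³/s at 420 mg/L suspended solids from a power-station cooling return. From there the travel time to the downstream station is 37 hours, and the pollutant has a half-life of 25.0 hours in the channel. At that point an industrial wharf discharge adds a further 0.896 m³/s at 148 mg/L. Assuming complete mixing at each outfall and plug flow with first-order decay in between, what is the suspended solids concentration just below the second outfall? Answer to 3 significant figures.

14.4 mg/L

After mixing, C = (18.60·3.300 + 0.9240·420.0) / 19.52 = 449.5/19.52 = 23.02 mg/L; combined flow 19.52 m³/s.
Half-life 25.0 h → k = ln 2 / 25.0 = 0.02773 h⁻¹ = 0.6654 d⁻¹.
Applying C = C₀e^(−kt): 23.02 × 0.3585 = 8.253 mg/L.
Second outfall: C = (19.52·8.253 + 0.8960·148.0)/20.42 = 14.38 mg/L.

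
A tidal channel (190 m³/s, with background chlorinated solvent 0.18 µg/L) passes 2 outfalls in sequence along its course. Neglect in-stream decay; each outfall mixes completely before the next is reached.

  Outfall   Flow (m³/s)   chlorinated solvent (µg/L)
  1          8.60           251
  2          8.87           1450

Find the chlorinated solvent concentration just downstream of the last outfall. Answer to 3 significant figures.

72.6 µg/L

After outfall 1: Q = 190.0 + 8.600 = 198.6 m³/s; C = (190.0·0.1800 + 8.600·251.0)/198.6 = 11.04 µg/L.
After outfall 2: Q = 198.6 + 8.870 = 207.5 m³/s; C = (198.6·11.04 + 8.870·1450)/207.5 = 72.56 µg/L.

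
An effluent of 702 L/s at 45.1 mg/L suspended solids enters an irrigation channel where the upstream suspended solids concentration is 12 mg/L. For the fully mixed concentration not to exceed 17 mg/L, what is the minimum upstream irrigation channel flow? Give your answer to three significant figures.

3950 L/s

Set C_mix = 17: (Q·12.00 + 702.0·45.10) / (Q + 702.0) = 17
→ Q = 702.0·(45.10 − 17)/(17 − 12.00) = 3945 L/s.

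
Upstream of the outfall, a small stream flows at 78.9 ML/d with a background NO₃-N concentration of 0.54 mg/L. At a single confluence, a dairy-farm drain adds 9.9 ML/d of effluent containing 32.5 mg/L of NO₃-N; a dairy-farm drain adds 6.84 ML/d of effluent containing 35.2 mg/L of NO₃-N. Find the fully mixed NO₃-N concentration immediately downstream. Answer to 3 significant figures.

Mass balance: C = (78.90·0.5400 + 9.900·32.50 + 6.840·35.20) / 95.64 = 605.1/95.64 = 6.327 mg/L.

6.33 mg/L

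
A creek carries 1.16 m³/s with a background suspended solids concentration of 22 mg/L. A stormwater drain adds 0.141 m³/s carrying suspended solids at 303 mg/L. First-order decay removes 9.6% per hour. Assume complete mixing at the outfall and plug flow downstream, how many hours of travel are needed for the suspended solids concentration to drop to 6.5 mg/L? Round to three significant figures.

Mass balance: C = (1.160·22.00 + 0.1410·303.0) / 1.301 = 68.24/1.301 = 52.45 mg/L.
9.6%/h lost → k = −ln(1 − 0.096) = 0.1009 h⁻¹.
52.45·exp(−k·t) = 6.5 → t = ln(52.45/6.5)/k = 74480 s = 20.69 h.

20.7 h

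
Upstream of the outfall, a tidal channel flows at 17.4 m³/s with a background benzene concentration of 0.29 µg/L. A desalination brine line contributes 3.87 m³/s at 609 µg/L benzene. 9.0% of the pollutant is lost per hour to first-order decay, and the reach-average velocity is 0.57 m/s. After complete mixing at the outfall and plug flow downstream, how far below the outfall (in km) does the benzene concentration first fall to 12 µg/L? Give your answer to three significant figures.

After mixing, C = (17.40·0.2900 + 3.870·609.0) / 21.27 = 2362/21.27 = 111.0 µg/L.
9.0%/h lost → k = −ln(1 − 0.09) = 0.09431 h⁻¹.
Set 111.0·exp(−k·t) = 12 → t = ln(111.0/12)/k = 84930 s = 23.59 h.
Distance = v·t = 0.57·84930 = 48410 m = 48.41 km.

48.4 km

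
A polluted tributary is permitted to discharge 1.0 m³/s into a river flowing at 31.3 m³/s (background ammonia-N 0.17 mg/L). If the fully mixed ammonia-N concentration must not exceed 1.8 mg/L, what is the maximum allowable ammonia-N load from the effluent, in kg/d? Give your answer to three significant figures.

Mass balance at the limit: 31.30·0.1700 + 1.000·Cₑ = 32.30·1.8 → Cₑ = 52.82 mg/L.
Load = 1.000 m³/s × 52.82 g/m³ × 86 400 s/d = 4564 kg/d.

4560 kg/d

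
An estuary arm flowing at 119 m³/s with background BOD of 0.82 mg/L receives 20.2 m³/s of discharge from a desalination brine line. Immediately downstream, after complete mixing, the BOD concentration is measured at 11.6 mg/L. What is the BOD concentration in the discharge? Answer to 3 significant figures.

Mass balance: 119.0·0.8200 + 20.20·Cₑ = 139.2·11.60
→ Cₑ = (139.2·11.60 − 119.0·0.8200) / 20.20 = 75.11 mg/L.

75.1 mg/L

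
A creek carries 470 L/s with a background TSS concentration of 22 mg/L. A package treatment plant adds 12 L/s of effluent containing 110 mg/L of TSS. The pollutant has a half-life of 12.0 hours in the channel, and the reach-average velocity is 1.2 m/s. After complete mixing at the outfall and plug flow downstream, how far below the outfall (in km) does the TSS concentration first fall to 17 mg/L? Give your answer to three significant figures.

Conservation of mass: C = (470.0·22.00 + 12.00·110.0) / 482.0 = 11660/482.0 = 24.19 mg/L.
Half-life 12.0 h → k = ln 2 / 12.0 = 0.05776 h⁻¹ = 1.386 d⁻¹.
Set 24.19·exp(−k·t) = 17 → t = ln(24.19/17)/k = 21990 s = 6.107 h.
Distance = v·t = 1.2·21990 = 26380 m = 26.38 km.

26.4 km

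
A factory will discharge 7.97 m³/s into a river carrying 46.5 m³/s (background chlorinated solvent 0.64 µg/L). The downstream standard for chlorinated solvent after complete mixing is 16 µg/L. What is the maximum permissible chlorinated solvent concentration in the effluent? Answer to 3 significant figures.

106 µg/L

At the limit, (Qr·Cr + Qe·Cₑ)/(Qr + Qe) = 16:
Cₑ = (54.47·16 − 46.50·0.6400) / 7.970 = 105.6 µg/L.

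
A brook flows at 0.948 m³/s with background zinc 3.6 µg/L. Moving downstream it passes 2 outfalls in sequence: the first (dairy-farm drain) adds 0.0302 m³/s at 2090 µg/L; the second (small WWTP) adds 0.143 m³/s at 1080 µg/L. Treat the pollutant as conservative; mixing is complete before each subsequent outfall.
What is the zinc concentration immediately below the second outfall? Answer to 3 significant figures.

Below outfall 1: Q → 0.9782 m³/s, C = (0.9480·3.600 + 0.03020·2090)/0.9782 = 68.01 µg/L.
Below outfall 2: Q → 1.121 m³/s, C = (0.9782·68.01 + 0.1430·1080)/1.121 = 197.1 µg/L.

197 µg/L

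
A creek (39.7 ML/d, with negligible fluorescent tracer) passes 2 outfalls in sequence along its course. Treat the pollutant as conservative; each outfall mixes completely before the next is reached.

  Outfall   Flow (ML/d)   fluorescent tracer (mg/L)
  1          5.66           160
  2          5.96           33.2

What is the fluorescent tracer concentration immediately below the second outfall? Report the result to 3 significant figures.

21.5 mg/L

After outfall 1: Q = 39.70 + 5.660 = 45.36 ML/d; C = (39.70·0 + 5.660·160.0)/45.36 = 19.96 mg/L.
After outfall 2: Q = 45.36 + 5.960 = 51.32 ML/d; C = (45.36·19.96 + 5.960·33.20)/51.32 = 21.50 mg/L.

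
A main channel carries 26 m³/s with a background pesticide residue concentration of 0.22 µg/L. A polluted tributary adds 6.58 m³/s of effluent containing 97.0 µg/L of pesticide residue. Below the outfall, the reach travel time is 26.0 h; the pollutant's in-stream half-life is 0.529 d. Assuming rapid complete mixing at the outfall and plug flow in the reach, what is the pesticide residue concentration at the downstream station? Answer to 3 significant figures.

4.78 µg/L

Conservation of mass: C = (26.00·0.2200 + 6.580·97.00) / 32.58 = 644.0/32.58 = 19.77 µg/L.
Half-life 0.529 d → k = ln 2 / 0.529 = 1.310 d⁻¹.
After decay, C = 19.77 × e^(−kt) = 19.77 × 0.2418 = 4.780 µg/L.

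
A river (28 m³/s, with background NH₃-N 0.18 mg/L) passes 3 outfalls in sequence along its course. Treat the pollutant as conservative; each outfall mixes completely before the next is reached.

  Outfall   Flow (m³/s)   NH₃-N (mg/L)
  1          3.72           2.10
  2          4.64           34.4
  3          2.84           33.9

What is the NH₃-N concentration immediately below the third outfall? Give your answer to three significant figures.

6.86 mg/L

Below outfall 1: Q → 31.72 m³/s, C = (28.00·0.1800 + 3.720·2.100)/31.72 = 0.4052 mg/L.
Below outfall 2: Q → 36.36 m³/s, C = (31.72·0.4052 + 4.640·34.40)/36.36 = 4.743 mg/L.
Below outfall 3: Q → 39.20 m³/s, C = (36.36·4.743 + 2.840·33.90)/39.20 = 6.856 mg/L.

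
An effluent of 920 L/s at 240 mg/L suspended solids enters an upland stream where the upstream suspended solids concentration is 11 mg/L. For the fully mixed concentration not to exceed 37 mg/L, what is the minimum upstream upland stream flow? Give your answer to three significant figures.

Set C_mix = 37: (Q·11.00 + 920.0·240.0) / (Q + 920.0) = 37
→ Q = 920.0·(240.0 − 37)/(37 − 11.00) = 7183 L/s.

7180 L/s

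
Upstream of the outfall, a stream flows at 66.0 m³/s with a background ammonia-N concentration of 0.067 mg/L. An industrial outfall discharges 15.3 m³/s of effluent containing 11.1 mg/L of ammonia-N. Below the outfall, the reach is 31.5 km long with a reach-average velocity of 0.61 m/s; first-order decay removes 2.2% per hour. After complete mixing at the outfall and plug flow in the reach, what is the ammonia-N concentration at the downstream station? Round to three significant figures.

After mixing, C = (66.00·0.06700 + 15.30·11.10) / 81.30 = 174.3/81.30 = 2.143 mg/L.
Travel time t = 31.5·1000 / 0.61 = 51640 s = 14.34 h.
2.2%/h lost → k = −ln(1 − 0.022) = 0.02225 h⁻¹.
Applying C = C₀e^(−kt): 2.143 × 0.7268 = 1.558 mg/L.

1.56 mg/L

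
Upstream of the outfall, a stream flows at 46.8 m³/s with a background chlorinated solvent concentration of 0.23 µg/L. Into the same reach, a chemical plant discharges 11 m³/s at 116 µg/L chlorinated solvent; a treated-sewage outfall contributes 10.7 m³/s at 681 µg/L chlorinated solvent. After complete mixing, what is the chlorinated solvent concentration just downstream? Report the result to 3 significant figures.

Mixed concentration C = ΣQC/ΣQ = (46.80·0.2300 + 11.00·116.0 + 10.70·681.0) / 68.50 = 8573/68.50 = 125.2 µg/L.

125 µg/L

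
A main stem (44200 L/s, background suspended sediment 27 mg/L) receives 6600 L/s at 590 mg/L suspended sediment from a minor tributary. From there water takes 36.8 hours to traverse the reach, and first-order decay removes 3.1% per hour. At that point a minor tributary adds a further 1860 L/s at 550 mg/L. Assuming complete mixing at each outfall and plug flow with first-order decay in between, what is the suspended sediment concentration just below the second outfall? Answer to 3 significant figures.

49.7 mg/L

Mixed concentration C = ΣQC/ΣQ = (44200·27.00 + 6600·590.0) / 50800 = 5087000/50800 = 100.1 mg/L; combined flow 50800 L/s.
3.1%/h lost → k = −ln(1 − 0.031) = 0.03149 h⁻¹.
First-order decay: C = 100.1·exp(−k·t) = 100.1·0.3138 = 31.43 mg/L.
At the second outfall, C = (50800·31.43 + 1860·550.0) / (50800 + 1860) = 49.75 mg/L.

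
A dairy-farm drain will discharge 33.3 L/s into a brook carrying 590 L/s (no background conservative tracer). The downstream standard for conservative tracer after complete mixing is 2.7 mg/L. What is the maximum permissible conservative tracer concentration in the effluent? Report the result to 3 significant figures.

At the limit, (Qr·Cr + Qe·Cₑ)/(Qr + Qe) = 2.7:
Cₑ = (623.3·2.7 − 590.0·0) / 33.30 = 50.54 mg/L.

50.5 mg/L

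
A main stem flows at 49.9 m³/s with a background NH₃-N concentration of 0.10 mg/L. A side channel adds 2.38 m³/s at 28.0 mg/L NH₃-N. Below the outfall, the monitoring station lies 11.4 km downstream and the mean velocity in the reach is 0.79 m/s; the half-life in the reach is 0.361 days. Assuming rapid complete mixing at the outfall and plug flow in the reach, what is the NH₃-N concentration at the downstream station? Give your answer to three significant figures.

0.994 mg/L

Conservation of mass: C = (49.90·0.1000 + 2.380·28.00) / 52.28 = 71.63/52.28 = 1.370 mg/L.
Travel time t = 11.4·1000 / 0.79 = 14430 s = 4.008 h.
Half-life 0.361 d → k = ln 2 / 0.361 = 1.920 d⁻¹.
After decay, C = 1.370 × e^(−kt) = 1.370 × 0.7256 = 0.9942 mg/L.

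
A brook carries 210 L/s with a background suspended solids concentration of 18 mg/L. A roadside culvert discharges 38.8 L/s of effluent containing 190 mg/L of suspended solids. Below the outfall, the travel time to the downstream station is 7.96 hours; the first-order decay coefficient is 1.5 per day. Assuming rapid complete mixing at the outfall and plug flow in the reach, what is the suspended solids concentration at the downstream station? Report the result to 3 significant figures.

Flow-weighted average: C = (210.0·18.00 + 38.80·190.0) / 248.8 = 11150/248.8 = 44.82 mg/L.
Applying C = C₀e^(−kt): 44.82 × 0.6080 = 27.25 mg/L.

27.3 mg/L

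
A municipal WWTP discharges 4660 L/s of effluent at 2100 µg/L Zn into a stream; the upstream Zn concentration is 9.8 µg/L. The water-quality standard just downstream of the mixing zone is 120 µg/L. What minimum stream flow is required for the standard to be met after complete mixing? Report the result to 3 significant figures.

Set C_mix = 120: (Q·9.800 + 4660·2100) / (Q + 4660) = 120
→ Q = 4660·(2100 − 120)/(120 − 9.800) = 83730 L/s.

83700 L/s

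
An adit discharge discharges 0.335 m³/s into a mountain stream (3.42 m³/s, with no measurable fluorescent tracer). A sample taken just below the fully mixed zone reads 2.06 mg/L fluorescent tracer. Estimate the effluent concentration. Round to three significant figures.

Mass balance: 3.420·0 + 0.3350·Cₑ = 3.755·2.060
→ Cₑ = (3.755·2.060 − 3.420·0) / 0.3350 = 23.09 mg/L.

23.1 mg/L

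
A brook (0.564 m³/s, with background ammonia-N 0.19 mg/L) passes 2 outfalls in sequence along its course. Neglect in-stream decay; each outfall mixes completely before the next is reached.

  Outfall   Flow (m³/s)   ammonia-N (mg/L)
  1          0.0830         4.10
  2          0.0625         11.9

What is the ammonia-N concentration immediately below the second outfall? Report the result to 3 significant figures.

1.68 mg/L

Outfall 1: combined Q = 0.6470 m³/s; C = (0.5640·0.1900 + 0.08300·4.100)/0.6470 = 0.6916 mg/L.
Outfall 2: combined Q = 0.7095 m³/s; C = (0.6470·0.6916 + 0.06250·11.90)/0.7095 = 1.679 mg/L.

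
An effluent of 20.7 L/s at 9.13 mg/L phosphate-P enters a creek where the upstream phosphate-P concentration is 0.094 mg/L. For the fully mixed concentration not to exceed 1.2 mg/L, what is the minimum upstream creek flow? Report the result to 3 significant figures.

148 L/s

Set C_mix = 1.2: (Q·0.09400 + 20.70·9.130) / (Q + 20.70) = 1.2
→ Q = 20.70·(9.130 − 1.2)/(1.2 − 0.09400) = 148.4 L/s.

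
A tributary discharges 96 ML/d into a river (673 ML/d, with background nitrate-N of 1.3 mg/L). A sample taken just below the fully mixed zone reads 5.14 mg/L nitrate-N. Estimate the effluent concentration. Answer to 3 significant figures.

32.1 mg/L

Mass balance: 673.0·1.300 + 96.00·Cₑ = 769.0·5.140
→ Cₑ = (769.0·5.140 − 673.0·1.300) / 96.00 = 32.06 mg/L.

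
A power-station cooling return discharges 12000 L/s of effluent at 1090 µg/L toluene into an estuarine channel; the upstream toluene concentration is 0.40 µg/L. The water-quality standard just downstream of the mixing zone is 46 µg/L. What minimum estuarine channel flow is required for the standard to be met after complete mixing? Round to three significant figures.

Set C_mix = 46: (Q·0.4000 + 12000·1090) / (Q + 12000) = 46
→ Q = 12000·(1090 − 46)/(46 − 0.4000) = 274700 L/s.

275000 L/s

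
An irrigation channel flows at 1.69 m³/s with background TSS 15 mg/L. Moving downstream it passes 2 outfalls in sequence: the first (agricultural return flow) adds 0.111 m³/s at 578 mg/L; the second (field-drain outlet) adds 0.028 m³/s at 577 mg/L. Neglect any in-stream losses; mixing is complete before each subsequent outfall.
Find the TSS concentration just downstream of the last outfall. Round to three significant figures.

Outfall 1: combined Q = 1.801 m³/s; C = (1.690·15.00 + 0.1110·578.0)/1.801 = 49.70 mg/L.
Outfall 2: combined Q = 1.829 m³/s; C = (1.801·49.70 + 0.02800·577.0)/1.829 = 57.77 mg/L.

57.8 mg/L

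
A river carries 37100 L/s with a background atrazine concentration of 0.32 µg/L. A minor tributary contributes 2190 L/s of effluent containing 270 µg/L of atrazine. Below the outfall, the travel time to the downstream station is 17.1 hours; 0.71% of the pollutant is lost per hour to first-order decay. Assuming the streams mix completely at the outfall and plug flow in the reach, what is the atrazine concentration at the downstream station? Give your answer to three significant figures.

13.6 µg/L

Mixed concentration C = ΣQC/ΣQ = (37100·0.3200 + 2190·270.0) / 39290 = 603200/39290 = 15.35 µg/L.
0.71%/h lost → k = −ln(1 − 0.0071) = 0.007125 h⁻¹.
First-order decay: C = 15.35·exp(−k·t) = 15.35·0.8853 = 13.59 µg/L.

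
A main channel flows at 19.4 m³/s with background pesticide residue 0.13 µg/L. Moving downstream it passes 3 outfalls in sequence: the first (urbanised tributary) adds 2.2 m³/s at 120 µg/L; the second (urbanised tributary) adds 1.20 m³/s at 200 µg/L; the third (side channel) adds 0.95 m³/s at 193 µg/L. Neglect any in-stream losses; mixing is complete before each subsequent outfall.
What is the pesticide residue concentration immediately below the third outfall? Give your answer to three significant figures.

29.0 µg/L

After outfall 1: Q = 19.40 + 2.200 = 21.60 m³/s; C = (19.40·0.1300 + 2.200·120.0)/21.60 = 12.34 µg/L.
After outfall 2: Q = 21.60 + 1.200 = 22.80 m³/s; C = (21.60·12.34 + 1.200·200.0)/22.80 = 22.22 µg/L.
After outfall 3: Q = 22.80 + 0.9500 = 23.75 m³/s; C = (22.80·22.22 + 0.9500·193.0)/23.75 = 29.05 µg/L.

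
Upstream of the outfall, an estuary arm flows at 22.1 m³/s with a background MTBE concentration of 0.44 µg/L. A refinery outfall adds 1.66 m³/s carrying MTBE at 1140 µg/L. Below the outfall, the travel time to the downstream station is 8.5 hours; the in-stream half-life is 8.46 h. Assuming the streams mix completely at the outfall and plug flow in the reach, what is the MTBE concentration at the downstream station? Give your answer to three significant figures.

Flow-weighted average: C = (22.10·0.4400 + 1.660·1140) / 23.76 = 1902/23.76 = 80.06 µg/L.
Half-life 8.46 h → k = ln 2 / 8.46 = 0.08193 h⁻¹ = 1.966 d⁻¹.
First-order decay: C = 80.06·exp(−k·t) = 80.06·0.4984 = 39.90 µg/L.

39.9 µg/L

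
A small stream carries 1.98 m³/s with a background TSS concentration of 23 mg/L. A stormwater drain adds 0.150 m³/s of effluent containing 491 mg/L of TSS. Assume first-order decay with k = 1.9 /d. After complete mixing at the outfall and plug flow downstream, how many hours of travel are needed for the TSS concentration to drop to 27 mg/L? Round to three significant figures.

Mixed concentration C = ΣQC/ΣQ = (1.980·23.00 + 0.1500·491.0) / 2.130 = 119.2/2.130 = 55.96 mg/L.
55.96·exp(−k·t) = 27 → t = ln(55.96/27)/k = 33140 s = 9.205 h.

9.21 h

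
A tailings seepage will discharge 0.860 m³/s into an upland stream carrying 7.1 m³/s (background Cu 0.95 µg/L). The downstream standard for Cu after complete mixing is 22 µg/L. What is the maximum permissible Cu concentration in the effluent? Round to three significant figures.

196 µg/L

At the limit, (Qr·Cr + Qe·Cₑ)/(Qr + Qe) = 22:
Cₑ = (7.960·22 − 7.100·0.9500) / 0.8600 = 195.8 µg/L.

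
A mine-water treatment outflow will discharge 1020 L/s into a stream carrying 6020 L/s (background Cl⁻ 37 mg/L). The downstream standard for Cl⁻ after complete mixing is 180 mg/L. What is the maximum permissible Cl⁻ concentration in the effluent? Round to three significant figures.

1020 mg/L

At the limit, (Qr·Cr + Qe·Cₑ)/(Qr + Qe) = 180:
Cₑ = (7040·180 − 6020·37.00) / 1020 = 1024 mg/L.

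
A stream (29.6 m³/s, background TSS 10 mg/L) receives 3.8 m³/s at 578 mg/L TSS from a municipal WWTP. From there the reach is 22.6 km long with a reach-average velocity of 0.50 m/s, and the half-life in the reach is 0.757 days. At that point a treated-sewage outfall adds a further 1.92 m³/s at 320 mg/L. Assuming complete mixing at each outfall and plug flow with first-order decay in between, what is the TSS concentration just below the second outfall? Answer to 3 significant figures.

Conservation of mass: C = (29.60·10.00 + 3.800·578.0) / 33.40 = 2492/33.40 = 74.62 mg/L; combined flow 33.40 m³/s.
Travel time t = 22.6·1000 / 0.50 = 45200 s = 12.56 h.
Half-life 0.757 d → k = ln 2 / 0.757 = 0.9157 d⁻¹.
Applying C = C₀e^(−kt): 74.62 × 0.6194 = 46.22 mg/L.
Second outfall: C = (33.40·46.22 + 1.920·320.0)/35.32 = 61.10 mg/L.

61.1 mg/L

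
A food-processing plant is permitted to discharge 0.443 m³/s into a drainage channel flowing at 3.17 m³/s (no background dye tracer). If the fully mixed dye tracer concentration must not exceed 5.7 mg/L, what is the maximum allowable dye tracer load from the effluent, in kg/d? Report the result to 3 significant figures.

Mass balance at the limit: 3.170·0 + 0.4430·Cₑ = 3.613·5.7 → Cₑ = 46.49 mg/L.
Load = 0.4430 m³/s × 46.49 g/m³ × 86 400 s/d = 1779 kg/d.

1780 kg/d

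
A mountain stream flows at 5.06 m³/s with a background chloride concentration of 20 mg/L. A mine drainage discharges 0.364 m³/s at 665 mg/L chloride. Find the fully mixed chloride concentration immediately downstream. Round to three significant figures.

Mixed concentration C = ΣQC/ΣQ = (5.060·20.00 + 0.3640·665.0) / 5.424 = 343.3/5.424 = 63.29 mg/L.

63.3 mg/L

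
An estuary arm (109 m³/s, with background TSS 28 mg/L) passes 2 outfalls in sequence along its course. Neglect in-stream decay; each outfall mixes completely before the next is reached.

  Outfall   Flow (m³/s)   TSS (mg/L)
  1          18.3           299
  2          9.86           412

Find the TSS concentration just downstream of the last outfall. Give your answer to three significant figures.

After outfall 1: Q = 109.0 + 18.30 = 127.3 m³/s; C = (109.0·28.00 + 18.30·299.0)/127.3 = 66.96 mg/L.
After outfall 2: Q = 127.3 + 9.860 = 137.2 m³/s; C = (127.3·66.96 + 9.860·412.0)/137.2 = 91.76 mg/L.

91.8 mg/L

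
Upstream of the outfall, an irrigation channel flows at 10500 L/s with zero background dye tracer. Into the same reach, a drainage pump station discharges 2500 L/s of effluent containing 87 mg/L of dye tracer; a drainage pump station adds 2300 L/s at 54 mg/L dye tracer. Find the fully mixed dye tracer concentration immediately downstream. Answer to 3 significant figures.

After mixing, C = (10500·0 + 2500·87.00 + 2300·54.00) / 15300 = 341700/15300 = 22.33 mg/L.

22.3 mg/L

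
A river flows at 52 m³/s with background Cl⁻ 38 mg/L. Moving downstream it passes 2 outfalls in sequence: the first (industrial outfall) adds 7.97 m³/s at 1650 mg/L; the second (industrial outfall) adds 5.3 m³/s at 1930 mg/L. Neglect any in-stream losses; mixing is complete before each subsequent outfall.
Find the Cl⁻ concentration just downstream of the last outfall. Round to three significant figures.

Outfall 1: combined Q = 59.97 m³/s; C = (52.00·38.00 + 7.970·1650)/59.97 = 252.2 mg/L.
Outfall 2: combined Q = 65.27 m³/s; C = (59.97·252.2 + 5.300·1930)/65.27 = 388.5 mg/L.

388 mg/L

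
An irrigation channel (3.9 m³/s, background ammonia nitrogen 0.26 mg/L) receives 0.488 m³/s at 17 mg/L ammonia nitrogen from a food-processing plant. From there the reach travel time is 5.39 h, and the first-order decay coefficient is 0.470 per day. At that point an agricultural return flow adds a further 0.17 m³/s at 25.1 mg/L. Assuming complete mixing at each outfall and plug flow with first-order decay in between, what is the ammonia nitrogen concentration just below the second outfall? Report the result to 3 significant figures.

Conservation of mass: C = (3.900·0.2600 + 0.4880·17.00) / 4.388 = 9.310/4.388 = 2.122 mg/L; combined flow 4.388 m³/s.
Applying C = C₀e^(−kt): 2.122 × 0.8998 = 1.909 mg/L.
Second outfall: C = (4.388·1.909 + 0.1700·25.10)/4.558 = 2.774 mg/L.

2.77 mg/L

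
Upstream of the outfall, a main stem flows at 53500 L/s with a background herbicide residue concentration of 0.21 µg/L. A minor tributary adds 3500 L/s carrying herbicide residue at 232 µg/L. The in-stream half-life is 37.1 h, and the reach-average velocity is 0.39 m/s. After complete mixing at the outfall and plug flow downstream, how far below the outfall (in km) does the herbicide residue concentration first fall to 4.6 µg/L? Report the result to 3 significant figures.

86.0 km

After mixing, C = (53500·0.2100 + 3500·232.0) / 57000 = 823200/57000 = 14.44 µg/L.
Half-life 37.1 h → k = ln 2 / 37.1 = 0.01868 h⁻¹ = 0.4484 d⁻¹.
Set 14.44·exp(−k·t) = 4.6 → t = ln(14.44/4.6)/k = 220500 s = 61.24 h.
Distance = v·t = 0.39·220500 = 85980 m = 85.98 km.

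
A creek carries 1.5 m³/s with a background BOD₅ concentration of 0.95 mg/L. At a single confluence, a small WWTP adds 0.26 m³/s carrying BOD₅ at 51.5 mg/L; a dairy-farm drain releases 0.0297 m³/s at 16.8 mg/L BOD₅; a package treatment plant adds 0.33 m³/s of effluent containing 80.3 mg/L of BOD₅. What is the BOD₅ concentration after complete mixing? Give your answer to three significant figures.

After mixing, C = (1.500·0.9500 + 0.2600·51.50 + 0.02970·16.80 + 0.3300·80.30) / 2.120 = 41.81/2.120 = 19.73 mg/L.

19.7 mg/L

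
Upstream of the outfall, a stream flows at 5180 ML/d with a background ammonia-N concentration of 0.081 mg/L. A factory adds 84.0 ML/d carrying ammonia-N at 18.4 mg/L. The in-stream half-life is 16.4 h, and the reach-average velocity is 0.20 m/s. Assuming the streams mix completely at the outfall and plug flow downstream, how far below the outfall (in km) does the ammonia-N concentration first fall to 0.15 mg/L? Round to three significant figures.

15.5 km

Mass balance: C = (5180·0.08100 + 84.00·18.40) / 5264 = 1965/5264 = 0.3733 mg/L.
Half-life 16.4 h → k = ln 2 / 16.4 = 0.04227 h⁻¹ = 1.014 d⁻¹.
Set 0.3733·exp(−k·t) = 0.15 → t = ln(0.3733/0.15)/k = 77670 s = 21.57 h.
Distance = v·t = 0.20·77670 = 15530 m = 15.53 km.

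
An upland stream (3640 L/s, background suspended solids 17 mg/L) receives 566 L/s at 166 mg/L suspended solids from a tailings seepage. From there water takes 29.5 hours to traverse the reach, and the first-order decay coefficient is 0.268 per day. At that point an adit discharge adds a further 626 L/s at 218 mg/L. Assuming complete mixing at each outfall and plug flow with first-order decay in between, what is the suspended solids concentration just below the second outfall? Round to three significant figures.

51.4 mg/L

Flow-weighted average: C = (3640·17.00 + 566.0·166.0) / 4206 = 155800/4206 = 37.05 mg/L; combined flow 4206 L/s.
First-order decay: C = 37.05·exp(−k·t) = 37.05·0.7193 = 26.65 mg/L.
Second outfall: C = (4206·26.65 + 626.0·218.0)/4832 = 51.44 mg/L.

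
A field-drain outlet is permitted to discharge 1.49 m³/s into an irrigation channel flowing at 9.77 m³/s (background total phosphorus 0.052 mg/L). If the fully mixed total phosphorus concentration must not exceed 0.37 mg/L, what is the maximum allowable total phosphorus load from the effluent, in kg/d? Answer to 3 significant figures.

Mass balance at the limit: 9.770·0.05200 + 1.490·Cₑ = 11.26·0.37 → Cₑ = 2.455 mg/L.
Load = 1.490 m³/s × 2.455 g/m³ × 86 400 s/d = 316.1 kg/d.

316 kg/d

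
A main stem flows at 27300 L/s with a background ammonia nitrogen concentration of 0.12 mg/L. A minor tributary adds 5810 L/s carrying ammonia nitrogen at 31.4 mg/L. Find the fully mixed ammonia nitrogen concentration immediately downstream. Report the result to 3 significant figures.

After mixing, C = (27300·0.1200 + 5810·31.40) / 33110 = 185700/33110 = 5.609 mg/L.

5.61 mg/L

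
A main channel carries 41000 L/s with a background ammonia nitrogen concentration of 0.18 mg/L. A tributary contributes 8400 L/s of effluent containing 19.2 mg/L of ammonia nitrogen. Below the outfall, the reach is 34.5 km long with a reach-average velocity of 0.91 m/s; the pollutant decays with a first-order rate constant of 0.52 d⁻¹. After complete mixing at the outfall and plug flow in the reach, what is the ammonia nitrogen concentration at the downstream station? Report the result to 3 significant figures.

Mass balance: C = (41000·0.1800 + 8400·19.20) / 49400 = 168700/49400 = 3.414 mg/L.
Travel time t = 34.5·1000 / 0.91 = 37910 s = 10.53 h.
Decay over the reach: 3.414·exp(−kt) = 3.414·0.7960 = 2.718 mg/L.

2.72 mg/L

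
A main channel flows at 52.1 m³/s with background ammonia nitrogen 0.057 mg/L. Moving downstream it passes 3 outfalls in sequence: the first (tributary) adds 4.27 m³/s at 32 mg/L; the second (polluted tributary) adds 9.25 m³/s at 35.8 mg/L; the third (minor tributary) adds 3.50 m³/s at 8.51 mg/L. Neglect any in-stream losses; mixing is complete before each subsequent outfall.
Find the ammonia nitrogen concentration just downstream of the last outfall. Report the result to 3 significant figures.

7.24 mg/L

Below outfall 1: Q → 56.37 m³/s, C = (52.10·0.05700 + 4.270·32.00)/56.37 = 2.477 mg/L.
Below outfall 2: Q → 65.62 m³/s, C = (56.37·2.477 + 9.250·35.80)/65.62 = 7.174 mg/L.
Below outfall 3: Q → 69.12 m³/s, C = (65.62·7.174 + 3.500·8.510)/69.12 = 7.242 mg/L.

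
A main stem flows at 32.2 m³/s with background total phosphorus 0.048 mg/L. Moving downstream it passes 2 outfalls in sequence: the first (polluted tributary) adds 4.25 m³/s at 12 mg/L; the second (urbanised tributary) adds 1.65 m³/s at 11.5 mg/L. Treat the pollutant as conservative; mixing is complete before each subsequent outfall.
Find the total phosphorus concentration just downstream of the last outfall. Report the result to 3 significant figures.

1.88 mg/L

Below outfall 1: Q → 36.45 m³/s, C = (32.20·0.04800 + 4.250·12.00)/36.45 = 1.442 mg/L.
Below outfall 2: Q → 38.10 m³/s, C = (36.45·1.442 + 1.650·11.50)/38.10 = 1.877 mg/L.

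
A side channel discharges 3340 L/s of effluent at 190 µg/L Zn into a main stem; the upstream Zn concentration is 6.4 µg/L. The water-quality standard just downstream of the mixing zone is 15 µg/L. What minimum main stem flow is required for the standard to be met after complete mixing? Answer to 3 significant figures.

68000 L/s

Set C_mix = 15: (Q·6.400 + 3340·190.0) / (Q + 3340) = 15
→ Q = 3340·(190.0 − 15)/(15 − 6.400) = 67970 L/s.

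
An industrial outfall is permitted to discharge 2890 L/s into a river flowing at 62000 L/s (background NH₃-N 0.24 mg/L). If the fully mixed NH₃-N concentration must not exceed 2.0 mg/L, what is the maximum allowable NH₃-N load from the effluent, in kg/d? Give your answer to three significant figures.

9930 kg/d

Mass balance at the limit: 62000·0.2400 + 2890·Cₑ = 64890·2.0 → Cₑ = 39.76 mg/L.
2890 L/s = 2.890 m³/s. Load = 2.890 m³/s × 39.76 g/m³ × 86 400 s/d = 9927 kg/d.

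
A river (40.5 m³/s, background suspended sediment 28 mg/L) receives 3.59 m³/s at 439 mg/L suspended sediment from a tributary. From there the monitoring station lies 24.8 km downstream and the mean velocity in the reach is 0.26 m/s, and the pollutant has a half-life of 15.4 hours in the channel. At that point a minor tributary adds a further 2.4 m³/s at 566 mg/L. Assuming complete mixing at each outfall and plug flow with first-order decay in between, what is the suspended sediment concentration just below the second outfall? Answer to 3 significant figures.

Flow-weighted average: C = (40.50·28.00 + 3.590·439.0) / 44.09 = 2710/44.09 = 61.47 mg/L; combined flow 44.09 m³/s.
Travel time t = 24.8·1000 / 0.26 = 95380 s = 26.50 h.
Half-life 15.4 h → k = ln 2 / 15.4 = 0.04501 h⁻¹ = 1.080 d⁻¹.
After decay, C = 61.47 × e^(−kt) = 61.47 × 0.3034 = 18.65 mg/L.
Second outfall: C = (44.09·18.65 + 2.400·566.0)/46.49 = 46.91 mg/L.

46.9 mg/L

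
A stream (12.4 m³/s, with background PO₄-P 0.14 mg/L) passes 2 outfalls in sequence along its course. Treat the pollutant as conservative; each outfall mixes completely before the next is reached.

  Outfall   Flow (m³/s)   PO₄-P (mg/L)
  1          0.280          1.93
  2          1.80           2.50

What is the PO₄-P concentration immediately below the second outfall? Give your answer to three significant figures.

0.468 mg/L

Outfall 1: combined Q = 12.68 m³/s; C = (12.40·0.1400 + 0.2800·1.930)/12.68 = 0.1795 mg/L.
Outfall 2: combined Q = 14.48 m³/s; C = (12.68·0.1795 + 1.800·2.500)/14.48 = 0.4680 mg/L.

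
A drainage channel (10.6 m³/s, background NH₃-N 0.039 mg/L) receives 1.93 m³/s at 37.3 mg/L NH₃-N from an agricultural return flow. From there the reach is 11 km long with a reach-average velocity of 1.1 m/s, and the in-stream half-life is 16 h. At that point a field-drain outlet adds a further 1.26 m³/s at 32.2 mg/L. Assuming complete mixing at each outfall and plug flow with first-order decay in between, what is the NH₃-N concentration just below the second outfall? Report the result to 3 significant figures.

Conservation of mass: C = (10.60·0.03900 + 1.930·37.30) / 12.53 = 72.40/12.53 = 5.778 mg/L; combined flow 12.53 m³/s.
Travel time t = 11·1000 / 1.1 = 10000 s = 2.778 h.
Half-life 16 h → k = ln 2 / 16 = 0.04332 h⁻¹ = 1.040 d⁻¹.
Applying C = C₀e^(−kt): 5.778 × 0.8866 = 5.123 mg/L.
At the second outfall, C = (12.53·5.123 + 1.260·32.20) / (12.53 + 1.260) = 7.597 mg/L.

7.60 mg/L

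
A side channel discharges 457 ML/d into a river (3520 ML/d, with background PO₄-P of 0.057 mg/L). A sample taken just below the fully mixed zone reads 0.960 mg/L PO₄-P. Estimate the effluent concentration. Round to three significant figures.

Mass balance: 3520·0.05700 + 457.0·Cₑ = 3977·0.9600
→ Cₑ = (3977·0.9600 − 3520·0.05700) / 457.0 = 7.915 mg/L.

7.92 mg/L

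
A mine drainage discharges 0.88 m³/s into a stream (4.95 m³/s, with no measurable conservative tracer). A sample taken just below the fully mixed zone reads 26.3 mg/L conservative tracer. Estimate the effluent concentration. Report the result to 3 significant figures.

174 mg/L

Mass balance: 4.950·0 + 0.8800·Cₑ = 5.830·26.30
→ Cₑ = (5.830·26.30 − 4.950·0) / 0.8800 = 174.2 mg/L.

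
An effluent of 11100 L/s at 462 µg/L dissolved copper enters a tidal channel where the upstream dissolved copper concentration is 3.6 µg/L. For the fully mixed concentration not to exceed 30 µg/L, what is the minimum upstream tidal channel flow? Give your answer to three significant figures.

Set C_mix = 30: (Q·3.600 + 11100·462.0) / (Q + 11100) = 30
→ Q = 11100·(462.0 − 30)/(30 − 3.600) = 181600 L/s.

182000 L/s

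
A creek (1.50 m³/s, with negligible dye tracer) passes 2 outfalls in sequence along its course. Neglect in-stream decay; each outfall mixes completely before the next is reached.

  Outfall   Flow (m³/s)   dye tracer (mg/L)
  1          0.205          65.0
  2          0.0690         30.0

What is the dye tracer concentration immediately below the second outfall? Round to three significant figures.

Outfall 1: combined Q = 1.705 m³/s; C = (1.500·0 + 0.2050·65.00)/1.705 = 7.815 mg/L.
Outfall 2: combined Q = 1.774 m³/s; C = (1.705·7.815 + 0.06900·30.00)/1.774 = 8.678 mg/L.

8.68 mg/L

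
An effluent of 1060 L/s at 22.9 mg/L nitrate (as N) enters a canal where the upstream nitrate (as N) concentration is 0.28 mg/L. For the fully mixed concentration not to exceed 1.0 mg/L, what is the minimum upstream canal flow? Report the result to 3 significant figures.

Set C_mix = 1.0: (Q·0.2800 + 1060·22.90) / (Q + 1060) = 1.0
→ Q = 1060·(22.90 − 1.0)/(1.0 − 0.2800) = 32240 L/s.

32200 L/s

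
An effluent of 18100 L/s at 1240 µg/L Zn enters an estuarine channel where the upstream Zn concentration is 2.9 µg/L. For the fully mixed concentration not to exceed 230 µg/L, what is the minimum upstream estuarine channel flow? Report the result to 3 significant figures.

Set C_mix = 230: (Q·2.900 + 18100·1240) / (Q + 18100) = 230
→ Q = 18100·(1240 − 230)/(230 − 2.900) = 80500 L/s.

80500 L/s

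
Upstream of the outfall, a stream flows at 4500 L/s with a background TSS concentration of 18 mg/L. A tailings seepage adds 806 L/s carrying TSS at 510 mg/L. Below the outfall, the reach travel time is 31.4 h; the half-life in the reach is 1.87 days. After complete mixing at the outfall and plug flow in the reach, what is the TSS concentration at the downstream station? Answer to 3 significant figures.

57.1 mg/L

Mixed concentration C = ΣQC/ΣQ = (4500·18.00 + 806.0·510.0) / 5306 = 492100/5306 = 92.74 mg/L.
Half-life 1.87 d → k = ln 2 / 1.87 = 0.3707 d⁻¹.
First-order decay: C = 92.74·exp(−k·t) = 92.74·0.6157 = 57.10 mg/L.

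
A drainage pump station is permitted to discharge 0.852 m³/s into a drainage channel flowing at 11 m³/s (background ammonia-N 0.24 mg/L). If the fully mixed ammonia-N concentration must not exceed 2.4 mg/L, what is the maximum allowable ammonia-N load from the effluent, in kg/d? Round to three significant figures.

2230 kg/d

Mass balance at the limit: 11.00·0.2400 + 0.8520·Cₑ = 11.85·2.4 → Cₑ = 30.29 mg/L.
Load = 0.8520 m³/s × 30.29 g/m³ × 86 400 s/d = 2230 kg/d.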